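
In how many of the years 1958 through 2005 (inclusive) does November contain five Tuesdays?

14

November has 30 days; it has five Tuesdays when Tuesday falls among the first (month-length − 28) days — i.e. when November 1 is one of Tuesday/Monday.
November 1 by year: 1958:Sat 1959:Sun 1960:Tue✓ 1961:Wed 1962:Thu 1963:Fri 1964:Sun 1965:Mon✓ 1966:Tue✓ 1967:Wed 1968:Fri 1969:Sat 1970:Sun 1971:Mon✓ 1972:Wed …(18 more)… 1991:Fri 1992:Sun 1993:Mon✓ 1994:Tue✓ 1995:Wed 1996:Fri 1997:Sat 1998:Sun 1999:Mon✓ 2000:Wed 2001:Thu 2002:Fri 2003:Sat 2004:Mon✓ 2005:Tue✓
Years with five Tuesdays: 1960, 1965, 1966, 1971, 1976, 1977, 1982, 1983, 1988, 1993, 1994, 1999, 2004, 2005 → 14.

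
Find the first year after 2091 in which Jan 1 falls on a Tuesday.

2092

Jan 1 advances by 2 weekdays after a leap year and by 1 after a common year.
2091: Jan 1 is Monday.
2092: Tuesday (leap)
2092 begins on a Tuesday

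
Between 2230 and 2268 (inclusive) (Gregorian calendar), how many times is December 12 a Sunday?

5

Track December 12's weekday year by year (advancing +1, or +2 across a Feb 29):
  2230: Sun ✓  2231: Mon (+1)  2232: Wed (+2)  2233: Thu (+1)  2234: Fri (+1)
  2235: Sat (+1)  2236: Mon (+2)  2237: Tue (+1)  2238: Wed (+1)  2239: Thu (+1)
  2240: Sat (+2)  2241: Sun (+1) ✓  2242: Mon (+1)  2243: Tue (+1)  … (11 more years) …
  2255: Wed (+1)  2256: Fri (+2)  2257: Sat (+1)  2258: Sun (+1) ✓  2259: Mon (+1)
  2260: Wed (+2)  2261: Thu (+1)  2262: Fri (+1)  2263: Sat (+1)  2264: Mon (+2)
  2265: Tue (+1)  2266: Wed (+1)  2267: Thu (+1)  2268: Sat (+2)
Sunday years: 2230, 2241, 2247, 2252, 2258 — 5 in total.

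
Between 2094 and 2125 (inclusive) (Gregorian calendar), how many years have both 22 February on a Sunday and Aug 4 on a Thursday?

Check each year's weekday for 22 February and Aug 4:
  2094: Mon/Wed  2095: Tue/Thu  2096: Wed/Sat  2097: Fri/Sun  2098: Sat/Mon  2099: Sun/Tue  2100: Mon/Wed  2101: Tue/Thu  2102: Wed/Fri  2103: Thu/Sat  2104: Fri/Mon  2105: Sun/Tue  2106: Mon/Wed  2107: Tue/Thu  …(4 more)…  2112: Mon/Thu  2113: Wed/Fri  2114: Thu/Sat  2115: Fri/Sun  2116: Sat/Tue  2117: Mon/Wed  2118: Tue/Thu  2119: Wed/Fri  2120: Thu/Sun  2121: Sat/Mon  2122: Sun/Tue  2123: Mon/Wed  2124: Tue/Fri  2125: Thu/Sat
Both conditions hold in: no year — 0.

0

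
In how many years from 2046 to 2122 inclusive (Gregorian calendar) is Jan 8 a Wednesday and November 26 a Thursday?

3

Check each year's weekday for Jan 8 and November 26:
  2046: Mon/Mon  2047: Tue/Tue  2048: Wed/Thu ✓  2049: Fri/Fri  2050: Sat/Sat  2051: Sun/Sun  2052: Mon/Tue  2053: Wed/Wed  2054: Thu/Thu  2055: Fri/Fri  2056: Sat/Sun  2057: Mon/Mon  2058: Tue/Tue  2059: Wed/Wed  …(49 more)…  2109: Tue/Tue  2110: Wed/Wed  2111: Thu/Thu  2112: Fri/Sat  2113: Sun/Sun  2114: Mon/Mon  2115: Tue/Tue  2116: Wed/Thu ✓  2117: Fri/Fri  2118: Sat/Sat  2119: Sun/Sun  2120: Mon/Tue  2121: Wed/Wed  2122: Thu/Thu
Both conditions hold in: 2048, 2076, 2116 — 3.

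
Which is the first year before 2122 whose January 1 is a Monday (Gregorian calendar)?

Jan 1 advances by 2 weekdays after a leap year and by 1 after a common year.
2122: Jan 1 is Thursday.
2121: Wednesday
2120: Monday (leap)
2120 begins on a Monday

2120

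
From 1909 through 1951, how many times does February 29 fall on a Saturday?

Leap years in 1909–1951: 10 of them.
Feb 29 weekday advances by 5 (mod 7) from one leap year to the next four years later (or differs when a century non-leap intervenes).
Leap-day weekdays: 1912:Thu 1916:Tue 1920:Sun 1924:Fri 1928:Wed 1932:Mon 1936:Sat✓ 1940:Thu 1944:Tue 1948:Sun
Saturday: 1936 → 1.

1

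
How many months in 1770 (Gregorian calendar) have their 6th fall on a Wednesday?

1

Check the 6th of each month of 1770: Jan 6: Sat, Feb 6: Tue, Mar 6: Tue, Apr 6: Fri, May 6: Sun, Jun 6: Wed, Jul 6: Fri, Aug 6: Mon, Sep 6: Thu, Oct 6: Sat, Nov 6: Tue, Dec 6: Thu.
Wednesday occurs in June — 1 month.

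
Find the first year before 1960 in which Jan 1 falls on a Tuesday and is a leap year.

Jan 1 advances by 2 weekdays after a leap year and by 1 after a common year.
1960: Jan 1 is Friday (leap).
1959: Thursday
1958: Wednesday
1957: Tuesday
1956: Sunday (leap)
1955: Saturday
1954: Friday
1953: Thursday
1952: Tuesday (leap)
1952 begins on a Tuesday and is a leap year.

1952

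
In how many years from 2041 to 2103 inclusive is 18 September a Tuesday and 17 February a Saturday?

Check each year's weekday for 18 September and 17 February:
  2041: Wed/Sun  2042: Thu/Mon  2043: Fri/Tue  2044: Sun/Wed  2045: Mon/Fri  2046: Tue/Sat ✓  2047: Wed/Sun  2048: Fri/Mon  2049: Sat/Wed  2050: Sun/Thu  2051: Mon/Fri  2052: Wed/Sat  2053: Thu/Mon  2054: Fri/Tue  …(35 more)…  2090: Mon/Fri  2091: Tue/Sat ✓  2092: Thu/Sun  2093: Fri/Tue  2094: Sat/Wed  2095: Sun/Thu  2096: Tue/Fri  2097: Wed/Sun  2098: Thu/Mon  2099: Fri/Tue  2100: Sat/Wed  2101: Sun/Thu  2102: Mon/Fri  2103: Tue/Sat ✓
Both conditions hold in: 2046, 2057, 2063, 2074, 2085, 2091, 2103 — 7.

7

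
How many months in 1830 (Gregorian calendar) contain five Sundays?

4

A month of length L has five Sundays iff its first Sunday is on day ≤ L−28 (so day 1–3 in a 31-day month, 1–2 in a 30-day month, day 1 in a leap February).
Checking each month of 1830: Jan starts Fri (31d) ✓; Feb starts Mon (28d); Mar starts Mon (31d); Apr starts Thu (30d); May starts Sat (31d) ✓; Jun starts Tue (30d); Jul starts Thu (31d); Aug starts Sun (31d) ✓; Sep starts Wed (30d); Oct starts Fri (31d) ✓; Nov starts Mon (30d); Dec starts Wed (31d).
Five-Sunday months: January, May, August, October → 4.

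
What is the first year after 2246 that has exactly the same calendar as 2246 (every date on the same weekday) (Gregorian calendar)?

Two years share a calendar iff Jan 1 falls on the same weekday and both are leap or both are common. 2246: Jan 1 is Thursday, common year.
2247: Jan 1 Friday, common
2248: Jan 1 Saturday, leap
2249: Jan 1 Monday, common
2250: Jan 1 Tuesday, common
2251: Jan 1 Wednesday, common
2252: Jan 1 Thursday, leap
2253: Jan 1 Saturday, common
2254: Jan 1 Sunday, common
2255: Jan 1 Monday, common
2256: Jan 1 Tuesday, leap
2257: Jan 1 Thursday, common
2257 matches on both conditions.

2257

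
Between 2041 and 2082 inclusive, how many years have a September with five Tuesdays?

13

September has 30 days; it has five Tuesdays when Tuesday falls among the first (month-length − 28) days — i.e. when September 1 is one of Tuesday/Monday.
September 1 by year: 2041:Sun 2042:Mon✓ 2043:Tue✓ 2044:Thu 2045:Fri 2046:Sat 2047:Sun 2048:Tue✓ 2049:Wed 2050:Thu 2051:Fri 2052:Sun 2053:Mon✓ 2054:Tue✓ 2055:Wed …(12 more)… 2068:Sat 2069:Sun 2070:Mon✓ 2071:Tue✓ 2072:Thu 2073:Fri 2074:Sat 2075:Sun 2076:Tue✓ 2077:Wed 2078:Thu 2079:Fri 2080:Sun 2081:Mon✓ 2082:Tue✓
Years with five Tuesdays: 2042, 2043, 2048, 2053, 2054, 2059, 2064, 2065, 2070, 2071, 2076, 2081, 2082 → 13.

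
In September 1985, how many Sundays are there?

5

September 1985 has 30 days and begins on Sunday.
The first Sunday is September 1.
Sundays fall on 1, 8, 15, 22, 29 — that's 5.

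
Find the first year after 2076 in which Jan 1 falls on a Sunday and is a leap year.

Jan 1 advances by 2 weekdays after a leap year and by 1 after a common year.
2076: Jan 1 is Wednesday (leap).
2077: Friday
2078: Saturday
2079: Sunday
2080: Monday (leap)
2081: Wednesday
2082: Thursday
2083: Friday
2084: Saturday (leap)
2085: Monday
2086: Tuesday
2087: Wednesday
2088: Thursday (leap)
2089: Saturday
2090: Sunday
2091: Monday
2092: Tuesday (leap)
2093: Thursday
2094: Friday
2095: Saturday
2096: Sunday (leap)
2096 begins on a Sunday and is a leap year.

2096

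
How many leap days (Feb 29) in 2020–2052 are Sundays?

Leap years in 2020–2052: 9 of them.
Feb 29 weekday advances by 5 (mod 7) from one leap year to the next four years later (or differs when a century non-leap intervenes).
Leap-day weekdays: 2020:Sat 2024:Thu 2028:Tue 2032:Sun✓ 2036:Fri 2040:Wed 2044:Mon 2048:Sat 2052:Thu
Sunday: 2032 → 1.

1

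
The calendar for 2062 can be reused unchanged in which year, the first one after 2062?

2073

Two years share a calendar iff Jan 1 falls on the same weekday and both are leap or both are common. 2062: Jan 1 is Sunday, common year.
2063: Jan 1 Monday, common
2064: Jan 1 Tuesday, leap
2065: Jan 1 Thursday, common
2066: Jan 1 Friday, common
2067: Jan 1 Saturday, common
2068: Jan 1 Sunday, leap
2069: Jan 1 Tuesday, common
2070: Jan 1 Wednesday, common
2071: Jan 1 Thursday, common
2072: Jan 1 Friday, leap
2073: Jan 1 Sunday, common
2073 matches on both conditions.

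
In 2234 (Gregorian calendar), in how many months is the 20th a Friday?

1

Check the 20th of each month of 2234: Jan 20: Mon, Feb 20: Thu, Mar 20: Thu, Apr 20: Sun, May 20: Tue, Jun 20: Fri, Jul 20: Sun, Aug 20: Wed, Sep 20: Sat, Oct 20: Mon, Nov 20: Thu, Dec 20: Sat.
Friday occurs in June — 1 month.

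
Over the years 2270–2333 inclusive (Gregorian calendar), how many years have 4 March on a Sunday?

Track 4 March's weekday year by year (advancing +1, or +2 across a Feb 29):
  2270: Fri  2271: Sat (+1)  2272: Mon (+2)  2273: Tue (+1)  2274: Wed (+1)
  2275: Thu (+1)  2276: Sat (+2)  2277: Sun (+1) ✓  2278: Mon (+1)  2279: Tue (+1)
  2280: Thu (+2)  2281: Fri (+1)  2282: Sat (+1)  2283: Sun (+1) ✓  … (36 more years) …
  2320: Thu (+2)  2321: Fri (+1)  2322: Sat (+1)  2323: Sun (+1) ✓  2324: Tue (+2)
  2325: Wed (+1)  2326: Thu (+1)  2327: Fri (+1)  2328: Sun (+2) ✓  2329: Mon (+1)
  2330: Tue (+1)  2331: Wed (+1)  2332: Fri (+2)  2333: Sat (+1)
Sunday years: 2277, 2283, 2288, 2294, 2300, 2306, 2317, 2323, 2328 — 9 in total.

9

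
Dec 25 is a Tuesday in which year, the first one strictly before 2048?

2046

From one year to the next, a fixed date's weekday advances by 1, or by 2 when a Feb 29 lies between the two dates.
2048: December 25 is Friday.
2047: Wednesday (−2)
2046: Tuesday (−1)
Dec 25 falls on a Tuesday in 2046.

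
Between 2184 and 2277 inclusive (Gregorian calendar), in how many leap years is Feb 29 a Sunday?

3

Leap years in 2184–2277: 23 of them.
Feb 29 weekday advances by 5 (mod 7) from one leap year to the next four years later (or differs when a century non-leap intervenes).
Leap-day weekdays: 2184:Sun✓ 2188:Fri 2192:Wed 2196:Mon 2204:Wed 2208:Mon 2212:Sat 2216:Thu 2220:Tue 2224:Sun✓ 2228:Fri 2232:Wed 2236:Mon 2240:Sat 2244:Thu 2248:Tue 2252:Sun✓ 2256:Fri 2260:Wed 2264:Mon 2268:Sat 2272:Thu 2276:Tue
Sunday: 2184, 2224, 2252 → 3.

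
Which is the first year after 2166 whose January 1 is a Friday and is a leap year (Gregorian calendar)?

2168

Jan 1 advances by 2 weekdays after a leap year and by 1 after a common year.
2166: Jan 1 is Wednesday.
2167: Thursday
2168: Friday (leap)
2168 begins on a Friday and is a leap year.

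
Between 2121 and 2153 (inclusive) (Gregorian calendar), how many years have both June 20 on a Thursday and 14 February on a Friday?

0

Check each year's weekday for June 20 and 14 February:
  2121: Fri/Fri  2122: Sat/Sat  2123: Sun/Sun  2124: Tue/Mon  2125: Wed/Wed  2126: Thu/Thu  2127: Fri/Fri  2128: Sun/Sat  2129: Mon/Mon  2130: Tue/Tue  2131: Wed/Wed  2132: Fri/Thu  2133: Sat/Sat  2134: Sun/Sun  …(5 more)…  2140: Mon/Sun  2141: Tue/Tue  2142: Wed/Wed  2143: Thu/Thu  2144: Sat/Fri  2145: Sun/Sun  2146: Mon/Mon  2147: Tue/Tue  2148: Thu/Wed  2149: Fri/Fri  2150: Sat/Sat  2151: Sun/Sun  2152: Tue/Mon  2153: Wed/Wed
Both conditions hold in: no year — 0.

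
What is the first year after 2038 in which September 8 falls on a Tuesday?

2043

From one year to the next, a fixed date's weekday advances by 1, or by 2 when a Feb 29 lies between the two dates.
2038: September 8 is Wednesday.
2039: Thursday (+1)
2040: Saturday (+2)
2041: Sunday (+1)
2042: Monday (+1)
2043: Tuesday (+1)
September 8 falls on a Tuesday in 2043.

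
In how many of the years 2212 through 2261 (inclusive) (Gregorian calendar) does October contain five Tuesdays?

October has 31 days; it has five Tuesdays when Tuesday falls among the first (month-length − 28) days — i.e. when October 1 is one of Tuesday/Monday/Sunday.
October 1 by year: 2212:Thu 2213:Fri 2214:Sat 2215:Sun✓ 2216:Tue✓ 2217:Wed 2218:Thu 2219:Fri 2220:Sun✓ 2221:Mon✓ 2222:Tue✓ 2223:Wed 2224:Fri 2225:Sat 2226:Sun✓ …(20 more)… 2247:Fri 2248:Sun✓ 2249:Mon✓ 2250:Tue✓ 2251:Wed 2252:Fri 2253:Sat 2254:Sun✓ 2255:Mon✓ 2256:Wed 2257:Thu 2258:Fri 2259:Sat 2260:Mon✓ 2261:Tue✓
Years with five Tuesdays: 2215, 2216, 2220, 2221, 2222, 2226, 2227, 2232, 2233, 2237, 2238, 2239, 2243, 2244, 2248, 2249, 2250, 2254, 2255, 2260, 2261 → 21.

21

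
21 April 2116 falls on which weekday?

Tuesday

January 1, 2116 is a Wednesday.
April 21 is day 112 of the year, i.e. 111 days after Jan 1.
111 mod 7 = 6, so advance 6 weekdays from Wednesday: Tuesday.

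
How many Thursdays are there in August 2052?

August 2052 has 31 days and begins on Thursday.
The first Thursday is August 1.
Thursdays fall on 1, 8, 15, 22, 29 — that's 5.

5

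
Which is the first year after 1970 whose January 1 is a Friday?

1971

Jan 1 advances by 2 weekdays after a leap year and by 1 after a common year.
1970: Jan 1 is Thursday.
1971: Friday
1971 begins on a Friday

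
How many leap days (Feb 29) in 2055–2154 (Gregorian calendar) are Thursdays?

3

Leap years in 2055–2154: 24 of them.
Feb 29 weekday advances by 5 (mod 7) from one leap year to the next four years later (or differs when a century non-leap intervenes).
Leap-day weekdays: 2056:Tue 2060:Sun 2064:Fri 2068:Wed 2072:Mon 2076:Sat 2080:Thu✓ 2084:Tue 2088:Sun 2092:Fri 2096:Wed 2104:Fri 2108:Wed 2112:Mon 2116:Sat 2120:Thu✓ 2124:Tue 2128:Sun 2132:Fri 2136:Wed 2140:Mon 2144:Sat 2148:Thu✓ 2152:Tue
Thursday: 2080, 2120, 2148 → 3.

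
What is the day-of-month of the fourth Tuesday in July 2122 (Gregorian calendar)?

28

July 1, 2122 is a Wednesday, so the first Tuesday is the 7th.
The fourth Tuesday is 7 + 21 = 28.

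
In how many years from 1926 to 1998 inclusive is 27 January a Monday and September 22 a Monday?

8

Check each year's weekday for 27 January and September 22:
  1926: Wed/Wed  1927: Thu/Thu  1928: Fri/Sat  1929: Sun/Sun  1930: Mon/Mon ✓  1931: Tue/Tue  1932: Wed/Thu  1933: Fri/Fri  1934: Sat/Sat  1935: Sun/Sun  1936: Mon/Tue  1937: Wed/Wed  1938: Thu/Thu  1939: Fri/Fri  …(45 more)…  1985: Sun/Sun  1986: Mon/Mon ✓  1987: Tue/Tue  1988: Wed/Thu  1989: Fri/Fri  1990: Sat/Sat  1991: Sun/Sun  1992: Mon/Tue  1993: Wed/Wed  1994: Thu/Thu  1995: Fri/Fri  1996: Sat/Sun  1997: Mon/Mon ✓  1998: Tue/Tue
Both conditions hold in: 1930, 1941, 1947, 1958, 1969, 1975, 1986, 1997 — 8.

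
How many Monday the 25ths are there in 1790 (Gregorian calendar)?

Check the 25th of each month of 1790: Jan 25: Mon, Feb 25: Thu, Mar 25: Thu, Apr 25: Sun, May 25: Tue, Jun 25: Fri, Jul 25: Sun, Aug 25: Wed, Sep 25: Sat, Oct 25: Mon, Nov 25: Thu, Dec 25: Sat.
Monday occurs in January, October — 2 months.

2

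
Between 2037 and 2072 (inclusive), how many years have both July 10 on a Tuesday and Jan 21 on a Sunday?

Check each year's weekday for July 10 and Jan 21:
  2037: Fri/Wed  2038: Sat/Thu  2039: Sun/Fri  2040: Tue/Sat  2041: Wed/Mon  2042: Thu/Tue  2043: Fri/Wed  2044: Sun/Thu  2045: Mon/Sat  2046: Tue/Sun ✓  2047: Wed/Mon  2048: Fri/Tue  2049: Sat/Thu  2050: Sun/Fri  …(8 more)…  2059: Thu/Tue  2060: Sat/Wed  2061: Sun/Fri  2062: Mon/Sat  2063: Tue/Sun ✓  2064: Thu/Mon  2065: Fri/Wed  2066: Sat/Thu  2067: Sun/Fri  2068: Tue/Sat  2069: Wed/Mon  2070: Thu/Tue  2071: Fri/Wed  2072: Sun/Thu
Both conditions hold in: 2046, 2057, 2063 — 3.

3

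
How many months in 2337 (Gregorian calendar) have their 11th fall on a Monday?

Check the 11th of each month of 2337: Jan 11: Mon, Feb 11: Thu, Mar 11: Thu, Apr 11: Sun, May 11: Tue, Jun 11: Fri, Jul 11: Sun, Aug 11: Wed, Sep 11: Sat, Oct 11: Mon, Nov 11: Thu, Dec 11: Sat.
Monday occurs in January, October — 2 months.

2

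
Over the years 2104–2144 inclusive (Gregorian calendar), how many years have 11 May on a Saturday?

Track 11 May's weekday year by year (advancing +1, or +2 across a Feb 29):
  2104: Sun  2105: Mon (+1)  2106: Tue (+1)  2107: Wed (+1)  2108: Fri (+2)
  2109: Sat (+1) ✓  2110: Sun (+1)  2111: Mon (+1)  2112: Wed (+2)  2113: Thu (+1)
  2114: Fri (+1)  2115: Sat (+1) ✓  2116: Mon (+2)  2117: Tue (+1)  … (13 more years) …
  2131: Fri (+1)  2132: Sun (+2)  2133: Mon (+1)  2134: Tue (+1)  2135: Wed (+1)
  2136: Fri (+2)  2137: Sat (+1) ✓  2138: Sun (+1)  2139: Mon (+1)  2140: Wed (+2)
  2141: Thu (+1)  2142: Fri (+1)  2143: Sat (+1) ✓  2144: Mon (+2)
Saturday years: 2109, 2115, 2120, 2126, 2137, 2143 — 6 in total.

6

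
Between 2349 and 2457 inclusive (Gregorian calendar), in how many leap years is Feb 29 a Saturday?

4

Leap years in 2349–2457: 27 of them.
Feb 29 weekday advances by 5 (mod 7) from one leap year to the next four years later (or differs when a century non-leap intervenes).
Leap-day weekdays: 2352:Fri 2356:Wed 2360:Mon 2364:Sat✓ 2368:Thu 2372:Tue 2376:Sun 2380:Fri 2384:Wed 2388:Mon 2392:Sat✓ 2396:Thu 2400:Tue 2404:Sun 2408:Fri 2412:Wed 2416:Mon 2420:Sat✓ 2424:Thu 2428:Tue 2432:Sun 2436:Fri 2440:Wed 2444:Mon 2448:Sat✓ 2452:Thu 2456:Tue
Saturday: 2364, 2392, 2420, 2448 → 4.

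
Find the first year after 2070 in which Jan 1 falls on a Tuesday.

Jan 1 advances by 2 weekdays after a leap year and by 1 after a common year.
2070: Jan 1 is Wednesday.
2071: Thursday
2072: Friday (leap)
2073: Sunday
2074: Monday
2075: Tuesday
2075 begins on a Tuesday

2075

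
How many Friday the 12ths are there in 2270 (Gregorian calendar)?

1

Check the 12th of each month of 2270: Jan 12: Wed, Feb 12: Sat, Mar 12: Sat, Apr 12: Tue, May 12: Thu, Jun 12: Sun, Jul 12: Tue, Aug 12: Fri, Sep 12: Mon, Oct 12: Wed, Nov 12: Sat, Dec 12: Mon.
Friday occurs in August — 1 month.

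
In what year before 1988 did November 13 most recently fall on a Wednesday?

1985

From one year to the next, a fixed date's weekday advances by 1, or by 2 when a Feb 29 lies between the two dates.
1988: November 13 is Sunday.
1987: Friday (−2)
1986: Thursday (−1)
1985: Wednesday (−1)
November 13 falls on a Wednesday in 1985.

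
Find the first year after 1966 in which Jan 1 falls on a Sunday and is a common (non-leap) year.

Jan 1 advances by 2 weekdays after a leap year and by 1 after a common year.
1966: Jan 1 is Saturday.
1967: Sunday
1967 begins on a Sunday and is a common year.

1967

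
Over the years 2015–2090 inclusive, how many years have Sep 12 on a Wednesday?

Track Sep 12's weekday year by year (advancing +1, or +2 across a Feb 29):
  2015: Sat  2016: Mon (+2)  2017: Tue (+1)  2018: Wed (+1) ✓  2019: Thu (+1)
  2020: Sat (+2)  2021: Sun (+1)  2022: Mon (+1)  2023: Tue (+1)  2024: Thu (+2)
  2025: Fri (+1)  2026: Sat (+1)  2027: Sun (+1)  2028: Tue (+2)  … (48 more years) …
  2077: Sun (+1)  2078: Mon (+1)  2079: Tue (+1)  2080: Thu (+2)  2081: Fri (+1)
  2082: Sat (+1)  2083: Sun (+1)  2084: Tue (+2)  2085: Wed (+1) ✓  2086: Thu (+1)
  2087: Fri (+1)  2088: Sun (+2)  2089: Mon (+1)  2090: Tue (+1)
Wednesday years: 2018, 2029, 2035, 2040, 2046, 2057, 2063, 2068, 2074, 2085 — 10 in total.

10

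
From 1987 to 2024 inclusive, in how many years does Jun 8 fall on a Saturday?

6

Track Jun 8's weekday year by year (advancing +1, or +2 across a Feb 29):
  1987: Mon  1988: Wed (+2)  1989: Thu (+1)  1990: Fri (+1)  1991: Sat (+1) ✓
  1992: Mon (+2)  1993: Tue (+1)  1994: Wed (+1)  1995: Thu (+1)  1996: Sat (+2) ✓
  1997: Sun (+1)  1998: Mon (+1)  1999: Tue (+1)  2000: Thu (+2)  … (10 more years) …
  2011: Wed (+1)  2012: Fri (+2)  2013: Sat (+1) ✓  2014: Sun (+1)  2015: Mon (+1)
  2016: Wed (+2)  2017: Thu (+1)  2018: Fri (+1)  2019: Sat (+1) ✓  2020: Mon (+2)
  2021: Tue (+1)  2022: Wed (+1)  2023: Thu (+1)  2024: Sat (+2) ✓
Saturday years: 1991, 1996, 2002, 2013, 2019, 2024 — 6 in total.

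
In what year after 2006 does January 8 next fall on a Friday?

2010

From one year to the next, a fixed date's weekday advances by 1, or by 2 when a Feb 29 lies between the two dates.
2006: January 8 is Sunday.
2007: Monday (+1)
2008: Tuesday (+1)
2009: Thursday (+2)
2010: Friday (+1)
January 8 falls on a Friday in 2010.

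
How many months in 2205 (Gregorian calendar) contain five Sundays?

A month of length L has five Sundays iff its first Sunday is on day ≤ L−28 (so day 1–3 in a 31-day month, 1–2 in a 30-day month, day 1 in a leap February).
Checking each month of 2205: Jan starts Tue (31d); Feb starts Fri (28d); Mar starts Fri (31d) ✓; Apr starts Mon (30d); May starts Wed (31d); Jun starts Sat (30d) ✓; Jul starts Mon (31d); Aug starts Thu (31d); Sep starts Sun (30d) ✓; Oct starts Tue (31d); Nov starts Fri (30d); Dec starts Sun (31d) ✓.
Five-Sunday months: March, June, September, December → 4.

4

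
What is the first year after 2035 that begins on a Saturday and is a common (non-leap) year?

Jan 1 advances by 2 weekdays after a leap year and by 1 after a common year.
2035: Jan 1 is Monday.
2036: Tuesday (leap)
2037: Thursday
2038: Friday
2039: Saturday
2039 begins on a Saturday and is a common year.

2039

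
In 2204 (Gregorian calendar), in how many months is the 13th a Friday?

3

Check the 13th of each month of 2204: Jan 13: Fri, Feb 13: Mon, Mar 13: Tue, Apr 13: Fri, May 13: Sun, Jun 13: Wed, Jul 13: Fri, Aug 13: Mon, Sep 13: Thu, Oct 13: Sat, Nov 13: Tue, Dec 13: Thu.
Friday occurs in January, April, July — 3 months.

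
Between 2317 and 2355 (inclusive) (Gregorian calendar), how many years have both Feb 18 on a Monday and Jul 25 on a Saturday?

0

Check each year's weekday for Feb 18 and Jul 25:
  2317: Sun/Wed  2318: Mon/Thu  2319: Tue/Fri  2320: Wed/Sun  2321: Fri/Mon  2322: Sat/Tue  2323: Sun/Wed  2324: Mon/Fri  2325: Wed/Sat  2326: Thu/Sun  2327: Fri/Mon  2328: Sat/Wed  2329: Mon/Thu  2330: Tue/Fri  …(11 more)…  2342: Wed/Sat  2343: Thu/Sun  2344: Fri/Tue  2345: Sun/Wed  2346: Mon/Thu  2347: Tue/Fri  2348: Wed/Sun  2349: Fri/Mon  2350: Sat/Tue  2351: Sun/Wed  2352: Mon/Fri  2353: Wed/Sat  2354: Thu/Sun  2355: Fri/Mon
Both conditions hold in: no year — 0.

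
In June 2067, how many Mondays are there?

4

June 2067 has 30 days and begins on Wednesday.
The first Monday is June 6.
Mondays fall on 6, 13, 20, 27 — that's 4.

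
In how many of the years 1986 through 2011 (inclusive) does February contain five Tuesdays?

1

February has 28 days (29 in leap years); it has five Tuesdays when Tuesday falls among the first (month-length − 28) days — i.e. when February 1 is Tuesday in a leap year (never in a common year).
February 1 by year: 1986:Sat 1987:Sun 1988:Mon 1989:Wed 1990:Thu 1991:Fri 1992:Sat 1993:Mon 1994:Tue 1995:Wed 1996:Thu 1997:Sat 1998:Sun 1999:Mon 2000:Tue✓ 2001:Thu 2002:Fri 2003:Sat 2004:Sun 2005:Tue 2006:Wed 2007:Thu 2008:Fri 2009:Sun 2010:Mon 2011:Tue
Years with five Tuesdays: 2000 → 1.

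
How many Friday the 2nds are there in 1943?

Check the 2nd of each month of 1943: Jan 2: Sat, Feb 2: Tue, Mar 2: Tue, Apr 2: Fri, May 2: Sun, Jun 2: Wed, Jul 2: Fri, Aug 2: Mon, Sep 2: Thu, Oct 2: Sat, Nov 2: Tue, Dec 2: Thu.
Friday occurs in April, July — 2 months.

2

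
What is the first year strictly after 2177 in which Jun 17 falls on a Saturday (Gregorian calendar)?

2180

From one year to the next, a fixed date's weekday advances by 1, or by 2 when a Feb 29 lies between the two dates.
2177: June 17 is Tuesday.
2178: Wednesday (+1)
2179: Thursday (+1)
2180: Saturday (+2)
Jun 17 falls on a Saturday in 2180.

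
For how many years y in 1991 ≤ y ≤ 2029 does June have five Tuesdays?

June has 30 days; it has five Tuesdays when Tuesday falls among the first (month-length − 28) days — i.e. when June 1 is one of Tuesday/Monday.
June 1 by year: 1991:Sat 1992:Mon✓ 1993:Tue✓ 1994:Wed 1995:Thu 1996:Sat 1997:Sun 1998:Mon✓ 1999:Tue✓ 2000:Thu 2001:Fri 2002:Sat 2003:Sun 2004:Tue✓ 2005:Wed …(9 more)… 2015:Mon✓ 2016:Wed 2017:Thu 2018:Fri 2019:Sat 2020:Mon✓ 2021:Tue✓ 2022:Wed 2023:Thu 2024:Sat 2025:Sun 2026:Mon✓ 2027:Tue✓ 2028:Thu 2029:Fri
Years with five Tuesdays: 1992, 1993, 1998, 1999, 2004, 2009, 2010, 2015, 2020, 2021, 2026, 2027 → 12.

12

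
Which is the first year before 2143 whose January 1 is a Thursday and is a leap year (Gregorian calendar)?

2128

Jan 1 advances by 2 weekdays after a leap year and by 1 after a common year.
2143: Jan 1 is Tuesday.
2142: Monday
2141: Sunday
2140: Friday (leap)
2139: Thursday
2138: Wednesday
2137: Tuesday
2136: Sunday (leap)
2135: Saturday
2134: Friday
2133: Thursday
2132: Tuesday (leap)
2131: Monday
2130: Sunday
2129: Saturday
2128: Thursday (leap)
2128 begins on a Thursday and is a leap year.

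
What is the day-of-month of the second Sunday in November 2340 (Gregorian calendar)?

November 1, 2340 is a Friday, so the first Sunday is the 3rd.
The second Sunday is 3 + 7 = 10.

10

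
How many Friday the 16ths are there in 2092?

Check the 16th of each month of 2092: Jan 16: Wed, Feb 16: Sat, Mar 16: Sun, Apr 16: Wed, May 16: Fri, Jun 16: Mon, Jul 16: Wed, Aug 16: Sat, Sep 16: Tue, Oct 16: Thu, Nov 16: Sun, Dec 16: Tue.
Friday occurs in May — 1 month.

1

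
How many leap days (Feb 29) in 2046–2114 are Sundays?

Leap years in 2046–2114: 16 of them.
Feb 29 weekday advances by 5 (mod 7) from one leap year to the next four years later (or differs when a century non-leap intervenes).
Leap-day weekdays: 2048:Sat 2052:Thu 2056:Tue 2060:Sun✓ 2064:Fri 2068:Wed 2072:Mon 2076:Sat 2080:Thu 2084:Tue 2088:Sun✓ 2092:Fri 2096:Wed 2104:Fri 2108:Wed 2112:Mon
Sunday: 2060, 2088 → 2.

2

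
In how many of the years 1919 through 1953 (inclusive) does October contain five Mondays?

October has 31 days; it has five Mondays when Monday falls among the first (month-length − 28) days — i.e. when October 1 is one of Monday/Sunday/Saturday.
October 1 by year: 1919:Wed 1920:Fri 1921:Sat✓ 1922:Sun✓ 1923:Mon✓ 1924:Wed 1925:Thu 1926:Fri 1927:Sat✓ 1928:Mon✓ 1929:Tue 1930:Wed 1931:Thu 1932:Sat✓ 1933:Sun✓ …(5 more)… 1939:Sun✓ 1940:Tue 1941:Wed 1942:Thu 1943:Fri 1944:Sun✓ 1945:Mon✓ 1946:Tue 1947:Wed 1948:Fri 1949:Sat✓ 1950:Sun✓ 1951:Mon✓ 1952:Wed 1953:Thu
Years with five Mondays: 1921, 1922, 1923, 1927, 1928, 1932, 1933, 1934, 1938, 1939, 1944, 1945, 1949, 1950, 1951 → 15.

15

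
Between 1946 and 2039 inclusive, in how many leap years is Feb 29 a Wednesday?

Leap years in 1946–2039: 23 of them.
Feb 29 weekday advances by 5 (mod 7) from one leap year to the next four years later (or differs when a century non-leap intervenes).
Leap-day weekdays: 1948:Sun 1952:Fri 1956:Wed✓ 1960:Mon 1964:Sat 1968:Thu 1972:Tue 1976:Sun 1980:Fri 1984:Wed✓ 1988:Mon 1992:Sat 1996:Thu 2000:Tue 2004:Sun 2008:Fri 2012:Wed✓ 2016:Mon 2020:Sat 2024:Thu 2028:Tue 2032:Sun 2036:Fri
Wednesday: 1956, 1984, 2012 → 3.

3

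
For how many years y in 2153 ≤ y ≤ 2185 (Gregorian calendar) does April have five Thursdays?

April has 30 days; it has five Thursdays when Thursday falls among the first (month-length − 28) days — i.e. when April 1 is one of Thursday/Wednesday.
April 1 by year: 2153:Sun 2154:Mon 2155:Tue 2156:Thu✓ 2157:Fri 2158:Sat 2159:Sun 2160:Tue 2161:Wed✓ 2162:Thu✓ 2163:Fri 2164:Sun 2165:Mon 2166:Tue 2167:Wed✓ …(3 more)… 2171:Mon 2172:Wed✓ 2173:Thu✓ 2174:Fri 2175:Sat 2176:Mon 2177:Tue 2178:Wed✓ 2179:Thu✓ 2180:Sat 2181:Sun 2182:Mon 2183:Tue 2184:Thu✓ 2185:Fri
Years with five Thursdays: 2156, 2161, 2162, 2167, 2172, 2173, 2178, 2179, 2184 → 9.

9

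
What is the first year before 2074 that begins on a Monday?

Jan 1 advances by 2 weekdays after a leap year and by 1 after a common year.
2074: Jan 1 is Monday.
2073: Sunday
2072: Friday (leap)
2071: Thursday
2070: Wednesday
2069: Tuesday
2068: Sunday (leap)
2067: Saturday
2066: Friday
2065: Thursday
2064: Tuesday (leap)
2063: Monday
2063 begins on a Monday

2063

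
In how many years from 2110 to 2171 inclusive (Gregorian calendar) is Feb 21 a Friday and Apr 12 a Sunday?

Check each year's weekday for Feb 21 and Apr 12:
  2110: Fri/Sat  2111: Sat/Sun  2112: Sun/Tue  2113: Tue/Wed  2114: Wed/Thu  2115: Thu/Fri  2116: Fri/Sun ✓  2117: Sun/Mon  2118: Mon/Tue  2119: Tue/Wed  2120: Wed/Fri  2121: Fri/Sat  2122: Sat/Sun  2123: Sun/Mon  …(34 more)…  2158: Tue/Wed  2159: Wed/Thu  2160: Thu/Sat  2161: Sat/Sun  2162: Sun/Mon  2163: Mon/Tue  2164: Tue/Thu  2165: Thu/Fri  2166: Fri/Sat  2167: Sat/Sun  2168: Sun/Tue  2169: Tue/Wed  2170: Wed/Thu  2171: Thu/Fri
Both conditions hold in: 2116, 2144 — 2.

2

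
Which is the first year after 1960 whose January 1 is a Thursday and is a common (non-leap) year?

1970

Jan 1 advances by 2 weekdays after a leap year and by 1 after a common year.
1960: Jan 1 is Friday (leap).
1961: Sunday
1962: Monday
1963: Tuesday
1964: Wednesday (leap)
1965: Friday
1966: Saturday
1967: Sunday
1968: Monday (leap)
1969: Wednesday
1970: Thursday
1970 begins on a Thursday and is a common year.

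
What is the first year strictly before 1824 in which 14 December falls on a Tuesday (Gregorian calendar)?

1819

From one year to the next, a fixed date's weekday advances by 1, or by 2 when a Feb 29 lies between the two dates.
1824: December 14 is Tuesday.
1823: Sunday (−2)
1822: Saturday (−1)
1821: Friday (−1)
1820: Thursday (−1)
1819: Tuesday (−2)
14 December falls on a Tuesday in 1819.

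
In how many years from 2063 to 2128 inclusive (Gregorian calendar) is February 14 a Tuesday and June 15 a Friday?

Check each year's weekday for February 14 and June 15:
  2063: Wed/Fri  2064: Thu/Sun  2065: Sat/Mon  2066: Sun/Tue  2067: Mon/Wed  2068: Tue/Fri ✓  2069: Thu/Sat  2070: Fri/Sun  2071: Sat/Mon  2072: Sun/Wed  2073: Tue/Thu  2074: Wed/Fri  2075: Thu/Sat  2076: Fri/Mon  …(38 more)…  2115: Thu/Sat  2116: Fri/Mon  2117: Sun/Tue  2118: Mon/Wed  2119: Tue/Thu  2120: Wed/Sat  2121: Fri/Sun  2122: Sat/Mon  2123: Sun/Tue  2124: Mon/Thu  2125: Wed/Fri  2126: Thu/Sat  2127: Fri/Sun  2128: Sat/Tue
Both conditions hold in: 2068, 2096, 2108 — 3.

3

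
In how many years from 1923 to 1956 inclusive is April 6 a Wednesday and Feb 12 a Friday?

1

Check each year's weekday for April 6 and Feb 12:
  1923: Fri/Mon  1924: Sun/Tue  1925: Mon/Thu  1926: Tue/Fri  1927: Wed/Sat  1928: Fri/Sun  1929: Sat/Tue  1930: Sun/Wed  1931: Mon/Thu  1932: Wed/Fri ✓  1933: Thu/Sun  1934: Fri/Mon  1935: Sat/Tue  1936: Mon/Wed  …(6 more)…  1943: Tue/Fri  1944: Thu/Sat  1945: Fri/Mon  1946: Sat/Tue  1947: Sun/Wed  1948: Tue/Thu  1949: Wed/Sat  1950: Thu/Sun  1951: Fri/Mon  1952: Sun/Tue  1953: Mon/Thu  1954: Tue/Fri  1955: Wed/Sat  1956: Fri/Sun
Both conditions hold in: 1932 — 1.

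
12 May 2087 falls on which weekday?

January 1, 2087 is a Wednesday.
May 12 is day 132 of the year, i.e. 131 days after Jan 1.
131 mod 7 = 5, so advance 5 weekdays from Wednesday: Monday.

Monday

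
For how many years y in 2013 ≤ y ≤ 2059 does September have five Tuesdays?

September has 30 days; it has five Tuesdays when Tuesday falls among the first (month-length − 28) days — i.e. when September 1 is one of Tuesday/Monday.
September 1 by year: 2013:Sun 2014:Mon✓ 2015:Tue✓ 2016:Thu 2017:Fri 2018:Sat 2019:Sun 2020:Tue✓ 2021:Wed 2022:Thu 2023:Fri 2024:Sun 2025:Mon✓ 2026:Tue✓ 2027:Wed …(17 more)… 2045:Fri 2046:Sat 2047:Sun 2048:Tue✓ 2049:Wed 2050:Thu 2051:Fri 2052:Sun 2053:Mon✓ 2054:Tue✓ 2055:Wed 2056:Fri 2057:Sat 2058:Sun 2059:Mon✓
Years with five Tuesdays: 2014, 2015, 2020, 2025, 2026, 2031, 2036, 2037, 2042, 2043, 2048, 2053, 2054, 2059 → 14.

14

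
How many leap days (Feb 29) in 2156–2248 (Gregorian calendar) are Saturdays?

Leap years in 2156–2248: 23 of them.
Feb 29 weekday advances by 5 (mod 7) from one leap year to the next four years later (or differs when a century non-leap intervenes).
Leap-day weekdays: 2156:Sun 2160:Fri 2164:Wed 2168:Mon 2172:Sat✓ 2176:Thu 2180:Tue 2184:Sun 2188:Fri 2192:Wed 2196:Mon 2204:Wed 2208:Mon 2212:Sat✓ 2216:Thu 2220:Tue 2224:Sun 2228:Fri 2232:Wed 2236:Mon 2240:Sat✓ 2244:Thu 2248:Tue
Saturday: 2172, 2212, 2240 → 3.

3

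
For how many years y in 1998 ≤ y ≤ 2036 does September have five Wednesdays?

11

September has 30 days; it has five Wednesdays when Wednesday falls among the first (month-length − 28) days — i.e. when September 1 is one of Wednesday/Tuesday.
September 1 by year: 1998:Tue✓ 1999:Wed✓ 2000:Fri 2001:Sat 2002:Sun 2003:Mon 2004:Wed✓ 2005:Thu 2006:Fri 2007:Sat 2008:Mon 2009:Tue✓ 2010:Wed✓ 2011:Thu 2012:Sat …(9 more)… 2022:Thu 2023:Fri 2024:Sun 2025:Mon 2026:Tue✓ 2027:Wed✓ 2028:Fri 2029:Sat 2030:Sun 2031:Mon 2032:Wed✓ 2033:Thu 2034:Fri 2035:Sat 2036:Mon
Years with five Wednesdays: 1998, 1999, 2004, 2009, 2010, 2015, 2020, 2021, 2026, 2027, 2032 → 11.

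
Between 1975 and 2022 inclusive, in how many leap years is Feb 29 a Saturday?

Leap years in 1975–2022: 12 of them.
Feb 29 weekday advances by 5 (mod 7) from one leap year to the next four years later (or differs when a century non-leap intervenes).
Leap-day weekdays: 1976:Sun 1980:Fri 1984:Wed 1988:Mon 1992:Sat✓ 1996:Thu 2000:Tue 2004:Sun 2008:Fri 2012:Wed 2016:Mon 2020:Sat✓
Saturday: 1992, 2020 → 2.

2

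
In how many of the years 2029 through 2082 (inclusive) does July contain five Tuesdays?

July has 31 days; it has five Tuesdays when Tuesday falls among the first (month-length − 28) days — i.e. when July 1 is one of Tuesday/Monday/Sunday.
July 1 by year: 2029:Sun✓ 2030:Mon✓ 2031:Tue✓ 2032:Thu 2033:Fri 2034:Sat 2035:Sun✓ 2036:Tue✓ 2037:Wed 2038:Thu 2039:Fri 2040:Sun✓ 2041:Mon✓ 2042:Tue✓ 2043:Wed …(24 more)… 2068:Sun✓ 2069:Mon✓ 2070:Tue✓ 2071:Wed 2072:Fri 2073:Sat 2074:Sun✓ 2075:Mon✓ 2076:Wed 2077:Thu 2078:Fri 2079:Sat 2080:Mon✓ 2081:Tue✓ 2082:Wed
Years with five Tuesdays: 2029, 2030, 2031, 2035, 2036, 2040, 2041, 2042, 2046, 2047, 2052, 2053, 2057, 2058, 2059, 2063, 2064, 2068, 2069, 2070, 2074, 2075, 2080, 2081 → 24.

24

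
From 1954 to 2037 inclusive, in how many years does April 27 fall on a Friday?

Track April 27's weekday year by year (advancing +1, or +2 across a Feb 29):
  1954: Tue  1955: Wed (+1)  1956: Fri (+2) ✓  1957: Sat (+1)  1958: Sun (+1)
  1959: Mon (+1)  1960: Wed (+2)  1961: Thu (+1)  1962: Fri (+1) ✓  1963: Sat (+1)
  1964: Mon (+2)  1965: Tue (+1)  1966: Wed (+1)  1967: Thu (+1)  … (56 more years) …
  2024: Sat (+2)  2025: Sun (+1)  2026: Mon (+1)  2027: Tue (+1)  2028: Thu (+2)
  2029: Fri (+1) ✓  2030: Sat (+1)  2031: Sun (+1)  2032: Tue (+2)  2033: Wed (+1)
  2034: Thu (+1)  2035: Fri (+1) ✓  2036: Sun (+2)  2037: Mon (+1)
Friday years: 1956, 1962, 1973, 1979, 1984, 1990, 2001, 2007, 2012, 2018, 2029, 2035 — 12 in total.

12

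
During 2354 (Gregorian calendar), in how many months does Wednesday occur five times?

4

A month of length L has five Wednesdays iff its first Wednesday is on day ≤ L−28 (so day 1–3 in a 31-day month, 1–2 in a 30-day month, day 1 in a leap February).
Checking each month of 2354: Jan starts Fri (31d); Feb starts Mon (28d); Mar starts Mon (31d) ✓; Apr starts Thu (30d); May starts Sat (31d); Jun starts Tue (30d) ✓; Jul starts Thu (31d); Aug starts Sun (31d); Sep starts Wed (30d) ✓; Oct starts Fri (31d); Nov starts Mon (30d); Dec starts Wed (31d) ✓.
Five-Wednesday months: March, June, September, December → 4.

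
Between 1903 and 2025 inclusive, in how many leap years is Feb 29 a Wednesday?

Leap years in 1903–2025: 31 of them.
Feb 29 weekday advances by 5 (mod 7) from one leap year to the next four years later (or differs when a century non-leap intervenes).
Leap-day weekdays: 1904:Mon 1908:Sat 1912:Thu 1916:Tue 1920:Sun 1924:Fri 1928:Wed✓ 1932:Mon 1936:Sat 1940:Thu 1944:Tue 1948:Sun 1952:Fri …(5 more)… 1976:Sun 1980:Fri 1984:Wed✓ 1988:Mon 1992:Sat 1996:Thu 2000:Tue 2004:Sun 2008:Fri 2012:Wed✓ 2016:Mon 2020:Sat 2024:Thu
Wednesday: 1928, 1956, 1984, 2012 → 4.

4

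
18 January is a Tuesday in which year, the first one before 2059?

2056

From one year to the next, a fixed date's weekday advances by 1, or by 2 when a Feb 29 lies between the two dates.
2059: January 18 is Saturday.
2058: Friday (−1)
2057: Thursday (−1)
2056: Tuesday (−2)
18 January falls on a Tuesday in 2056.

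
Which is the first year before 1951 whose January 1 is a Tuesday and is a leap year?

1924

Jan 1 advances by 2 weekdays after a leap year and by 1 after a common year.
1951: Jan 1 is Monday.
1950: Sunday
1949: Saturday
1948: Thursday (leap)
1947: Wednesday
1946: Tuesday
1945: Monday
1944: Saturday (leap)
1943: Friday
1942: Thursday
1941: Wednesday
1940: Monday (leap)
1939: Sunday
1938: Saturday
1937: Friday
1936: Wednesday (leap)
1935: Tuesday
1934: Monday
1933: Sunday
1932: Friday (leap)
1931: Thursday
1930: Wednesday
1929: Tuesday
1928: Sunday (leap)
1927: Saturday
1926: Friday
1925: Thursday
1924: Tuesday (leap)
1924 begins on a Tuesday and is a leap year.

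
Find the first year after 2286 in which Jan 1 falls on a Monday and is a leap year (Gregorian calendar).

Jan 1 advances by 2 weekdays after a leap year and by 1 after a common year.
2286: Jan 1 is Friday.
2287: Saturday
2288: Sunday (leap)
2289: Tuesday
2290: Wednesday
2291: Thursday
2292: Friday (leap)
2293: Sunday
2294: Monday
2295: Tuesday
2296: Wednesday (leap)
2297: Friday
2298: Saturday
2299: Sunday
2300: Monday
2301: Tuesday
2302: Wednesday
2303: Thursday
2304: Friday (leap)
2305: Sunday
2306: Monday
2307: Tuesday
2308: Wednesday (leap)
2309: Friday
2310: Saturday
2311: Sunday
2312: Monday (leap)
2312 begins on a Monday and is a leap year.

2312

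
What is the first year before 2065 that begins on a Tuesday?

2064

Jan 1 advances by 2 weekdays after a leap year and by 1 after a common year.
2065: Jan 1 is Thursday.
2064: Tuesday (leap)
2064 begins on a Tuesday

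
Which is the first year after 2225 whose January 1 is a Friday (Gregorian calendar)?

2230

Jan 1 advances by 2 weekdays after a leap year and by 1 after a common year.
2225: Jan 1 is Saturday.
2226: Sunday
2227: Monday
2228: Tuesday (leap)
2229: Thursday
2230: Friday
2230 begins on a Friday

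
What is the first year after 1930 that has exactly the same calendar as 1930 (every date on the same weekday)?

1941

Two years share a calendar iff Jan 1 falls on the same weekday and both are leap or both are common. 1930: Jan 1 is Wednesday, common year.
1931: Jan 1 Thursday, common
1932: Jan 1 Friday, leap
1933: Jan 1 Sunday, common
1934: Jan 1 Monday, common
1935: Jan 1 Tuesday, common
1936: Jan 1 Wednesday, leap
1937: Jan 1 Friday, common
1938: Jan 1 Saturday, common
1939: Jan 1 Sunday, common
1940: Jan 1 Monday, leap
1941: Jan 1 Wednesday, common
1941 matches on both conditions.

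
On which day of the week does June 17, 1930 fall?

Tuesday

January 1, 1930 is a Wednesday.
June 17 is day 168 of the year, i.e. 167 days after Jan 1.
167 mod 7 = 6, so advance 6 weekdays from Wednesday: Tuesday.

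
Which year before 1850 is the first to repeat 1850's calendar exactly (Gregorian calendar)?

1839

Two years share a calendar iff Jan 1 falls on the same weekday and both are leap or both are common. 1850: Jan 1 is Tuesday, common year.
1849: Jan 1 Monday, common
1848: Jan 1 Saturday, leap
1847: Jan 1 Friday, common
1846: Jan 1 Thursday, common
1845: Jan 1 Wednesday, common
1844: Jan 1 Monday, leap
1843: Jan 1 Sunday, common
1842: Jan 1 Saturday, common
1841: Jan 1 Friday, common
1840: Jan 1 Wednesday, leap
1839: Jan 1 Tuesday, common
1839 matches on both conditions.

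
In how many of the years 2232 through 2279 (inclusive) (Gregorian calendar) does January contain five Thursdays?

21

January has 31 days; it has five Thursdays when Thursday falls among the first (month-length − 28) days — i.e. when January 1 is one of Thursday/Wednesday/Tuesday.
January 1 by year: 2232:Sun 2233:Tue✓ 2234:Wed✓ 2235:Thu✓ 2236:Fri 2237:Sun 2238:Mon 2239:Tue✓ 2240:Wed✓ 2241:Fri 2242:Sat 2243:Sun 2244:Mon 2245:Wed✓ 2246:Thu✓ …(18 more)… 2265:Sun 2266:Mon 2267:Tue✓ 2268:Wed✓ 2269:Fri 2270:Sat 2271:Sun 2272:Mon 2273:Wed✓ 2274:Thu✓ 2275:Fri 2276:Sat 2277:Mon 2278:Tue✓ 2279:Wed✓
Years with five Thursdays: 2233, 2234, 2235, 2239, 2240, 2245, 2246, 2250, 2251, 2252, 2256, 2257, 2261, 2262, 2263, 2267, 2268, 2273, 2274, 2278, 2279 → 21.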